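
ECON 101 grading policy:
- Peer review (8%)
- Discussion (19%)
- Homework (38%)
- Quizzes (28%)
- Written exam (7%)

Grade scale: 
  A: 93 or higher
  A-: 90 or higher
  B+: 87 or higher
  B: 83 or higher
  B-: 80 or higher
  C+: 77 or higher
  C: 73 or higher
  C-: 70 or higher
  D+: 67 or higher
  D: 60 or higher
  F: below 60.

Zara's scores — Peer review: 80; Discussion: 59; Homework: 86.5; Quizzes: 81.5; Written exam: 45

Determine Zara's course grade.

C

Weighted total:
  Peer review 80 × 0.08 = 6.4
  Discussion 59 × 0.19 = 11.21
  Homework 86.5 × 0.38 = 32.87
  Quizzes 81.5 × 0.28 = 22.82
  Written exam 45 × 0.07 = 3.15
Sum = 76.45
76.45 is ≥ 73 and < 77 → C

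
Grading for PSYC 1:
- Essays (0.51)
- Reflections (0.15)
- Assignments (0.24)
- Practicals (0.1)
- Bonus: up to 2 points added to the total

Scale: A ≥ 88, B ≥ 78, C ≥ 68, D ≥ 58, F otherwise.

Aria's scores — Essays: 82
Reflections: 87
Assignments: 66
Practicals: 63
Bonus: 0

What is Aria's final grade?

Weighted total:
  Essays 82 × 0.51 = 41.82
  Reflections 87 × 0.15 = 13.05
  Assignments 66 × 0.24 = 15.84
  Practicals 63 × 0.1 = 6.3
Sum = 77.01
Bonus: 77.01 + 0 = 77.01
77.01 is ≥ 68 and < 78 → C

C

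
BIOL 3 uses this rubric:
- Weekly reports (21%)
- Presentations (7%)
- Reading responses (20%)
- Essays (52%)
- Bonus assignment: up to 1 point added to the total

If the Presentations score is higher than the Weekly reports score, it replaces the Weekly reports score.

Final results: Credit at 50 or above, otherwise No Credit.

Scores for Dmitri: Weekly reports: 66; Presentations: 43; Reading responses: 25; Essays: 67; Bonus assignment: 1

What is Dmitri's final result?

Credit

Presentations (43) ≤ Weekly reports (66), so Weekly reports stays at 66.
Weighted total:
  Weekly reports 66 × 0.21 = 13.86
  Presentations 43 × 0.07 = 3.01
  Reading responses 25 × 0.2 = 5
  Essays 67 × 0.52 = 34.84
Sum = 56.71
Bonus assignment: 56.71 + 1 = 57.71
57.71 ≥ 50 → Credit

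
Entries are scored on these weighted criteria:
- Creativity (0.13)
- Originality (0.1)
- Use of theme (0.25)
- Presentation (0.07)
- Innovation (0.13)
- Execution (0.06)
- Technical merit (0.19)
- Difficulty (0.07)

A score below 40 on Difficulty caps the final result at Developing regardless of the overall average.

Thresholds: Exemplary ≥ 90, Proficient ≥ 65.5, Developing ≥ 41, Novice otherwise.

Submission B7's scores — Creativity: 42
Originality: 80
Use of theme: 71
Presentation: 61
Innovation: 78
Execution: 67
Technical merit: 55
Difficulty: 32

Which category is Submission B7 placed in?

Developing

Difficulty score 32 < 40: minimum not met.
Weighted total:
  Creativity 42 × 0.13 = 5.46
  Originality 80 × 0.1 = 8
  Use of theme 71 × 0.25 = 17.75
  Presentation 61 × 0.07 = 4.27
  Innovation 78 × 0.13 = 10.14
  Execution 67 × 0.06 = 4.02
  Technical merit 55 × 0.19 = 10.45
  Difficulty 32 × 0.07 = 2.24
Sum = 62.33
62.33 would be Developing; cap at Developing applies → Developing.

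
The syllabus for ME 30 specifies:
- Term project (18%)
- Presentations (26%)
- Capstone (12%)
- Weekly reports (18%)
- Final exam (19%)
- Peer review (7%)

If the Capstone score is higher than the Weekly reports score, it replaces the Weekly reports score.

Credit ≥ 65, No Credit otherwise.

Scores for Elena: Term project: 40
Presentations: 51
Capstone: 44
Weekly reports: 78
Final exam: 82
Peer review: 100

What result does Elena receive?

Capstone (44) ≤ Weekly reports (78), so Weekly reports stays at 78.
Weighted total:
  Term project 40 × 0.18 = 7.2
  Presentations 51 × 0.26 = 13.26
  Capstone 44 × 0.12 = 5.28
  Weekly reports 78 × 0.18 = 14.04
  Final exam 82 × 0.19 = 15.58
  Peer review 100 × 0.07 = 7
Sum = 62.36
62.36 < 65 → No Credit

No Credit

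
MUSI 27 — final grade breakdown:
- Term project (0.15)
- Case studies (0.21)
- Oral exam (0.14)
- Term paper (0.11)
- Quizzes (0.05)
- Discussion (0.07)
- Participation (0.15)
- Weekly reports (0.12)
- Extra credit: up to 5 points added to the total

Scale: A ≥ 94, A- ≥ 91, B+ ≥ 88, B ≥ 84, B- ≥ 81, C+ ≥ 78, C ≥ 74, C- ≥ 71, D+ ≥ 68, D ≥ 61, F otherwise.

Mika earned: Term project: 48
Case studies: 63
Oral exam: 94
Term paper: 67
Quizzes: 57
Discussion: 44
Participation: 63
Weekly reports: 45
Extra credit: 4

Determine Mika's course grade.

D

Weighted total:
  Term project 48 × 0.15 = 7.2
  Case studies 63 × 0.21 = 13.23
  Oral exam 94 × 0.14 = 13.16
  Term paper 67 × 0.11 = 7.37
  Quizzes 57 × 0.05 = 2.85
  Discussion 44 × 0.07 = 3.08
  Participation 63 × 0.15 = 9.45
  Weekly reports 45 × 0.12 = 5.4
Sum = 61.74
Extra credit: 61.74 + 4 = 65.74
65.74 is ≥ 61 and < 68 → D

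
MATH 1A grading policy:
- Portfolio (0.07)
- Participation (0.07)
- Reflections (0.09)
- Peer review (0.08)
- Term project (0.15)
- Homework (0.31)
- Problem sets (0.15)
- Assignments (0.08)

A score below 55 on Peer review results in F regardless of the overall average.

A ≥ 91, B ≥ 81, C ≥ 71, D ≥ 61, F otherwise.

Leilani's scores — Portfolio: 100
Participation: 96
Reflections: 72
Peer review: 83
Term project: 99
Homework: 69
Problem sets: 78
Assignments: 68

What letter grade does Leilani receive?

C

Peer review score 83 ≥ 55: minimum met.
Weighted total:
  Portfolio 100 × 0.07 = 7
  Participation 96 × 0.07 = 6.72
  Reflections 72 × 0.09 = 6.48
  Peer review 83 × 0.08 = 6.64
  Term project 99 × 0.15 = 14.85
  Homework 69 × 0.31 = 21.39
  Problem sets 78 × 0.15 = 11.7
  Assignments 68 × 0.08 = 5.44
Sum = 80.22
80.22 is ≥ 71 and < 81 → C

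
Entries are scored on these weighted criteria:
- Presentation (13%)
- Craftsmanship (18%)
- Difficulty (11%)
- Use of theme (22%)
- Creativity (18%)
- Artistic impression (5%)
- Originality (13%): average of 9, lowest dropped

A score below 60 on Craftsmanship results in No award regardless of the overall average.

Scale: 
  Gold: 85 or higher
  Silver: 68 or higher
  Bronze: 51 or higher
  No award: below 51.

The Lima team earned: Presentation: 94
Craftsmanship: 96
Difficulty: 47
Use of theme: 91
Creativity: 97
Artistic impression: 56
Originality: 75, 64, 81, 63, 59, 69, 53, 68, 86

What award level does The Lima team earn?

Originality: drop 53 → average of remaining 8 = 565/8 = 70.625
Craftsmanship score 96 ≥ 60: minimum met.
Weighted total:
  Presentation 94 × 0.13 = 12.22
  Craftsmanship 96 × 0.18 = 17.28
  Difficulty 47 × 0.11 = 5.17
  Use of theme 91 × 0.22 = 20.02
  Creativity 97 × 0.18 = 17.46
  Artistic impression 56 × 0.05 = 2.8
  Originality 70.625 × 0.13 = 9.18125
Sum = 84.13125
84.13125 is ≥ 68 and < 85 → Silver

Silver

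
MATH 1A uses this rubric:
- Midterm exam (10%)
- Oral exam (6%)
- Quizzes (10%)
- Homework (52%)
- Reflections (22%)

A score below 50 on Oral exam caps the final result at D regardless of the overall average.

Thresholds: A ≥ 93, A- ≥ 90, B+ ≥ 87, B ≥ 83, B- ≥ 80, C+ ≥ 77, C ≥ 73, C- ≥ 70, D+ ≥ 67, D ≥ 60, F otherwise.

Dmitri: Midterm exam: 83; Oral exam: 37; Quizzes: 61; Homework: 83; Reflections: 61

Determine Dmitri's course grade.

Oral exam score 37 < 50: minimum not met.
Weighted total:
  Midterm exam 83 × 0.1 = 8.3
  Oral exam 37 × 0.06 = 2.22
  Quizzes 61 × 0.1 = 6.1
  Homework 83 × 0.52 = 43.16
  Reflections 61 × 0.22 = 13.42
Sum = 73.2
73.2 would be C; cap at D applies → D.

D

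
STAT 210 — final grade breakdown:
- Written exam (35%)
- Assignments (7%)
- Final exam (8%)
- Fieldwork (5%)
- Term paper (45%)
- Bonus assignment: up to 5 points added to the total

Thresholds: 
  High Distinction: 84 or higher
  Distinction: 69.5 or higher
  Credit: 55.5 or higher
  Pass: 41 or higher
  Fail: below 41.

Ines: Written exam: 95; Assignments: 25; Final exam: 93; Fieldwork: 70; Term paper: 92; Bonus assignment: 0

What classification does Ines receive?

Weighted total:
  Written exam 95 × 0.35 = 33.25
  Assignments 25 × 0.07 = 1.75
  Final exam 93 × 0.08 = 7.44
  Fieldwork 70 × 0.05 = 3.5
  Term paper 92 × 0.45 = 41.4
Sum = 87.34
Bonus assignment: 87.34 + 0 = 87.34
87.34 ≥ 84 → High Distinction

High Distinction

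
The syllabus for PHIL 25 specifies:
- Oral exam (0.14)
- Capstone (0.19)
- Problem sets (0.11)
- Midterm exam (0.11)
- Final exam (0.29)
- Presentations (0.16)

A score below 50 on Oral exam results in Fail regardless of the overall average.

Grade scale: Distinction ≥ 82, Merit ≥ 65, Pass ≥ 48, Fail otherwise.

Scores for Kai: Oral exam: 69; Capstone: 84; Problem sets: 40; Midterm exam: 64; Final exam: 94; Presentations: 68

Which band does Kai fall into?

Merit

Oral exam score 69 ≥ 50: minimum met.
Weighted total:
  Oral exam 69 × 0.14 = 9.66
  Capstone 84 × 0.19 = 15.96
  Problem sets 40 × 0.11 = 4.4
  Midterm exam 64 × 0.11 = 7.04
  Final exam 94 × 0.29 = 27.26
  Presentations 68 × 0.16 = 10.88
Sum = 75.2
75.2 is ≥ 65 and < 82 → Merit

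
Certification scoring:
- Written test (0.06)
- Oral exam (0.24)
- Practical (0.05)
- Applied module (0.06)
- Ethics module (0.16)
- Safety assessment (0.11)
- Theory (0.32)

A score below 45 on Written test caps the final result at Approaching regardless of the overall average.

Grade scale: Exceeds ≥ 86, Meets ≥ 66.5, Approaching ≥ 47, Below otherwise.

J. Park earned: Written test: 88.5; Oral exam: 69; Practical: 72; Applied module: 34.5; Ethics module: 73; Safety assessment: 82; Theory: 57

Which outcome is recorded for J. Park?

Written test score 88.5 ≥ 45: minimum met.
Weighted total:
  Written test 88.5 × 0.06 = 5.31
  Oral exam 69 × 0.24 = 16.56
  Practical 72 × 0.05 = 3.6
  Applied module 34.5 × 0.06 = 2.07
  Ethics module 73 × 0.16 = 11.68
  Safety assessment 82 × 0.11 = 9.02
  Theory 57 × 0.32 = 18.24
Sum = 66.48
66.48 is ≥ 47 and < 66.5 → Approaching

Approaching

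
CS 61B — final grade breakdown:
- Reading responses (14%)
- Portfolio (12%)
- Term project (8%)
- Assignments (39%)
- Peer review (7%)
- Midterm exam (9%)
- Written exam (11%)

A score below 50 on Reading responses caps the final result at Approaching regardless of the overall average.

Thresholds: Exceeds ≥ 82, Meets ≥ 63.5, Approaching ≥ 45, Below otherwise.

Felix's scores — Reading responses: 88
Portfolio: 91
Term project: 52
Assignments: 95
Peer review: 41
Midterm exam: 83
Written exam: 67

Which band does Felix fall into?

Exceeds

Reading responses score 88 ≥ 50: minimum met.
Weighted total:
  Reading responses 88 × 0.14 = 12.32
  Portfolio 91 × 0.12 = 10.92
  Term project 52 × 0.08 = 4.16
  Assignments 95 × 0.39 = 37.05
  Peer review 41 × 0.07 = 2.87
  Midterm exam 83 × 0.09 = 7.47
  Written exam 67 × 0.11 = 7.37
Sum = 82.16
82.16 ≥ 82 → Exceeds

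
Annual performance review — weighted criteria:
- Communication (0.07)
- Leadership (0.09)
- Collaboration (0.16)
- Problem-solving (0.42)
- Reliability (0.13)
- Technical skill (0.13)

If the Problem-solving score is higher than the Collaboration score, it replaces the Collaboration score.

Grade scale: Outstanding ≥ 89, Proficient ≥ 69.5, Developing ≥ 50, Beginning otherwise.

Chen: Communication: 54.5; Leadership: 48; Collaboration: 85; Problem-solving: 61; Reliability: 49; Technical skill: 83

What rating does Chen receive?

Developing

Problem-solving (61) ≤ Collaboration (85), so Collaboration stays at 85.
Weighted total:
  Communication 54.5 × 0.07 = 3.815
  Leadership 48 × 0.09 = 4.32
  Collaboration 85 × 0.16 = 13.6
  Problem-solving 61 × 0.42 = 25.62
  Reliability 49 × 0.13 = 6.37
  Technical skill 83 × 0.13 = 10.79
Sum = 64.515
64.515 is ≥ 50 and < 69.5 → Developing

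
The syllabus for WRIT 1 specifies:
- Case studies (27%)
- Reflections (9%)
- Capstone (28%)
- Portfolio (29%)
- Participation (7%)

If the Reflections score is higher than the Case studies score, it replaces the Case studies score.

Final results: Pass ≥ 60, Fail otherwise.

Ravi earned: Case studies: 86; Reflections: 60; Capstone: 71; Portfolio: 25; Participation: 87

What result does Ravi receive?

Pass

Reflections (60) ≤ Case studies (86), so Case studies stays at 86.
Weighted total:
  Case studies 86 × 0.27 = 23.22
  Reflections 60 × 0.09 = 5.4
  Capstone 71 × 0.28 = 19.88
  Portfolio 25 × 0.29 = 7.25
  Participation 87 × 0.07 = 6.09
Sum = 61.84
61.84 ≥ 60 → Pass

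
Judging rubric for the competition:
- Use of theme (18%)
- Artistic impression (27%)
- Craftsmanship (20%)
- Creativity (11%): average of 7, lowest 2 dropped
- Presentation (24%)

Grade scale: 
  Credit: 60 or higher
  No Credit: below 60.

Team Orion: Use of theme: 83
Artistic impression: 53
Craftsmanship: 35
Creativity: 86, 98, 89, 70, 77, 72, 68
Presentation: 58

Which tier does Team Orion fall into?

Creativity: drop 68, 70 → average of remaining 5 = 422/5 = 84.4
Weighted total:
  Use of theme 83 × 0.18 = 14.94
  Artistic impression 53 × 0.27 = 14.31
  Craftsmanship 35 × 0.2 = 7
  Creativity 84.4 × 0.11 = 9.284
  Presentation 58 × 0.24 = 13.92
Sum = 59.454
59.454 < 60 → No Credit

No Credit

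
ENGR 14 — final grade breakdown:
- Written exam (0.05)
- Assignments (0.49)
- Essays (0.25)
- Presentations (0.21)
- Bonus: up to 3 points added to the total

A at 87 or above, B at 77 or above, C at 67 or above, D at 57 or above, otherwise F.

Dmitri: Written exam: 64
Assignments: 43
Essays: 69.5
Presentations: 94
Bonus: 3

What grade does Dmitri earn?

Weighted total:
  Written exam 64 × 0.05 = 3.2
  Assignments 43 × 0.49 = 21.07
  Essays 69.5 × 0.25 = 17.375
  Presentations 94 × 0.21 = 19.74
Sum = 61.385
Bonus: 61.385 + 3 = 64.385
64.385 is ≥ 57 and < 67 → D

D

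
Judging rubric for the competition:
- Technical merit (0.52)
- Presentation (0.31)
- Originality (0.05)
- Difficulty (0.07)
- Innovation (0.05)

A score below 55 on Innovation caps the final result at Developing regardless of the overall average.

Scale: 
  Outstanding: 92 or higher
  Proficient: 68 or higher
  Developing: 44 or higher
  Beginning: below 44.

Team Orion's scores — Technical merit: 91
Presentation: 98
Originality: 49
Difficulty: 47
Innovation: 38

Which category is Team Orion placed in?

Innovation score 38 < 55: minimum not met.
Weighted total:
  Technical merit 91 × 0.52 = 47.32
  Presentation 98 × 0.31 = 30.38
  Originality 49 × 0.05 = 2.45
  Difficulty 47 × 0.07 = 3.29
  Innovation 38 × 0.05 = 1.9
Sum = 85.34
85.34 would be Proficient; cap at Developing applies → Developing.

Developing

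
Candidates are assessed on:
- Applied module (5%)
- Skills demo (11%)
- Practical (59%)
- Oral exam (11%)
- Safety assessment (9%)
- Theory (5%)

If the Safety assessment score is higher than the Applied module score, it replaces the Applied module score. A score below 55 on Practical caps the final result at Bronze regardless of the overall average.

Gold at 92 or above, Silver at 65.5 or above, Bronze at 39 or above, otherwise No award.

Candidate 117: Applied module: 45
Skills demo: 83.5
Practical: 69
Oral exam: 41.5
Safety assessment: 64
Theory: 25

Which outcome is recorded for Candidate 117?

Bronze

Safety assessment (64) > Applied module (45), so Applied module counts as 64.
Practical score 69 ≥ 55: minimum met.
Weighted total:
  Applied module 64 × 0.05 = 3.2
  Skills demo 83.5 × 0.11 = 9.185
  Practical 69 × 0.59 = 40.71
  Oral exam 41.5 × 0.11 = 4.565
  Safety assessment 64 × 0.09 = 5.76
  Theory 25 × 0.05 = 1.25
Sum = 64.67
64.67 is ≥ 39 and < 65.5 → Bronze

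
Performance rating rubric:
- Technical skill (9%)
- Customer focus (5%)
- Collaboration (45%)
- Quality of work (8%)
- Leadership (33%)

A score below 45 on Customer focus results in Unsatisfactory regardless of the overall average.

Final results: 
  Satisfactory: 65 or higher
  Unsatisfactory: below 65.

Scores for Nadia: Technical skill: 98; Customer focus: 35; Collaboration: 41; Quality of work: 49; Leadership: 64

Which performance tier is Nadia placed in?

Unsatisfactory

Customer focus score 35 < 45: minimum not met.
Weighted total:
  Technical skill 98 × 0.09 = 8.82
  Customer focus 35 × 0.05 = 1.75
  Collaboration 41 × 0.45 = 18.45
  Quality of work 49 × 0.08 = 3.92
  Leadership 64 × 0.33 = 21.12
Sum = 54.06
Because the Customer focus minimum was not met, the result is Unsatisfactory.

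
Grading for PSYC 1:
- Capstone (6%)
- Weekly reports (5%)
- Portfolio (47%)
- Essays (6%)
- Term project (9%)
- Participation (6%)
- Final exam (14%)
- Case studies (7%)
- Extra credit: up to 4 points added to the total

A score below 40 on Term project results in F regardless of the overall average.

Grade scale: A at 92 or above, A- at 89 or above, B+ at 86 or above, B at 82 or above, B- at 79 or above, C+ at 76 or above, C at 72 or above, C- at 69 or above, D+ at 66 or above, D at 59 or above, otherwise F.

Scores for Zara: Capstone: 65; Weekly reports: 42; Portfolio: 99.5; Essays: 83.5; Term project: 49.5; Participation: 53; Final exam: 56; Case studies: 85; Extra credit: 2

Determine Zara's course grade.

Term project score 49.5 ≥ 40: minimum met.
Weighted total:
  Capstone 65 × 0.06 = 3.9
  Weekly reports 42 × 0.05 = 2.1
  Portfolio 99.5 × 0.47 = 46.765
  Essays 83.5 × 0.06 = 5.01
  Term project 49.5 × 0.09 = 4.455
  Participation 53 × 0.06 = 3.18
  Final exam 56 × 0.14 = 7.84
  Case studies 85 × 0.07 = 5.95
Sum = 79.2
Extra credit: 79.2 + 2 = 81.2
81.2 is ≥ 79 and < 82 → B-

B-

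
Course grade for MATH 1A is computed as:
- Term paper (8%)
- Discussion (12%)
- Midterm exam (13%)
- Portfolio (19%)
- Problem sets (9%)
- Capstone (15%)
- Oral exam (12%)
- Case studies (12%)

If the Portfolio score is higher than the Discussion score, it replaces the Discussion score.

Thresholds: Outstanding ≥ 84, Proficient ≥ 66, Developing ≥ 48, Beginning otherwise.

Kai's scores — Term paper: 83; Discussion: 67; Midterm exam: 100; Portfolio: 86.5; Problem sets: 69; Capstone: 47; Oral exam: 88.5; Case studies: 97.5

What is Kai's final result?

Portfolio (86.5) > Discussion (67), so Discussion counts as 86.5.
Weighted total:
  Term paper 83 × 0.08 = 6.64
  Discussion 86.5 × 0.12 = 10.38
  Midterm exam 100 × 0.13 = 13
  Portfolio 86.5 × 0.19 = 16.435
  Problem sets 69 × 0.09 = 6.21
  Capstone 47 × 0.15 = 7.05
  Oral exam 88.5 × 0.12 = 10.62
  Case studies 97.5 × 0.12 = 11.7
Sum = 82.035
82.035 is ≥ 66 and < 84 → Proficient

Proficient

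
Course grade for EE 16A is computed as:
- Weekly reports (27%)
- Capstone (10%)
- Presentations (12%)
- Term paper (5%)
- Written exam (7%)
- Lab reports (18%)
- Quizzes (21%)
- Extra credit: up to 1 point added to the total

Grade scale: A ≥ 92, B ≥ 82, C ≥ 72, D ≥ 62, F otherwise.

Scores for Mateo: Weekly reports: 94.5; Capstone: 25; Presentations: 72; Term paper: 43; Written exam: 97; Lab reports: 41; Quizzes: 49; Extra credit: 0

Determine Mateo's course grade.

D

Weighted total:
  Weekly reports 94.5 × 0.27 = 25.515
  Capstone 25 × 0.1 = 2.5
  Presentations 72 × 0.12 = 8.64
  Term paper 43 × 0.05 = 2.15
  Written exam 97 × 0.07 = 6.79
  Lab reports 41 × 0.18 = 7.38
  Quizzes 49 × 0.21 = 10.29
Sum = 63.265
Extra credit: 63.265 + 0 = 63.265
63.265 is ≥ 62 and < 72 → D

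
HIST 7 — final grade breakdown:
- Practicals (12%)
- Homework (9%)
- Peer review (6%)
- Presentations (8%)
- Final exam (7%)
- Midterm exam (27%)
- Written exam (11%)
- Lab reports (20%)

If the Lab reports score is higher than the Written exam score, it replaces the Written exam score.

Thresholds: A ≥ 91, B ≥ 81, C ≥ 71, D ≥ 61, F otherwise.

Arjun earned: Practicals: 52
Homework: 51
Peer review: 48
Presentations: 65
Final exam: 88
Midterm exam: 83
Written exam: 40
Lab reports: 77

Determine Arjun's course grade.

C

Lab reports (77) > Written exam (40), so Written exam counts as 77.
Weighted total:
  Practicals 52 × 0.12 = 6.24
  Homework 51 × 0.09 = 4.59
  Peer review 48 × 0.06 = 2.88
  Presentations 65 × 0.08 = 5.2
  Final exam 88 × 0.07 = 6.16
  Midterm exam 83 × 0.27 = 22.41
  Written exam 77 × 0.11 = 8.47
  Lab reports 77 × 0.2 = 15.4
Sum = 71.35
71.35 is ≥ 71 and < 81 → C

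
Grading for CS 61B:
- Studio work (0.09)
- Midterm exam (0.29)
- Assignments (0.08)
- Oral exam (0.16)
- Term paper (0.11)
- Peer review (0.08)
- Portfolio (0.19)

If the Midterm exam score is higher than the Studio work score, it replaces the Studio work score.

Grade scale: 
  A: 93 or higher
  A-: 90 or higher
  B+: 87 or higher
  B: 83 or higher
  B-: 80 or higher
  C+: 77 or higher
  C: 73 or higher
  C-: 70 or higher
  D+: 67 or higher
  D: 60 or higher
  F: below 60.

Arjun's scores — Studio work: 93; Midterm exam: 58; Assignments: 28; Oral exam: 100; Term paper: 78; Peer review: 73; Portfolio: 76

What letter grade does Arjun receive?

C-

Midterm exam (58) ≤ Studio work (93), so Studio work stays at 93.
Weighted total:
  Studio work 93 × 0.09 = 8.37
  Midterm exam 58 × 0.29 = 16.82
  Assignments 28 × 0.08 = 2.24
  Oral exam 100 × 0.16 = 16
  Term paper 78 × 0.11 = 8.58
  Peer review 73 × 0.08 = 5.84
  Portfolio 76 × 0.19 = 14.44
Sum = 72.29
72.29 is ≥ 70 and < 73 → C-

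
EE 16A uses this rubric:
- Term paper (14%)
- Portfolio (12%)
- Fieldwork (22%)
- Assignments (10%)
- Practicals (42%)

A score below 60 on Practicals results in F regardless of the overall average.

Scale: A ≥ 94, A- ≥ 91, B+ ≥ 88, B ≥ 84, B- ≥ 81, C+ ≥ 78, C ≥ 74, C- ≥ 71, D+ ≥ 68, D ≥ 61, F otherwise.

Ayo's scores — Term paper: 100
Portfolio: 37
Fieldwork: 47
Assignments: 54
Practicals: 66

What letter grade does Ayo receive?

D

Practicals score 66 ≥ 60: minimum met.
Weighted total:
  Term paper 100 × 0.14 = 14
  Portfolio 37 × 0.12 = 4.44
  Fieldwork 47 × 0.22 = 10.34
  Assignments 54 × 0.1 = 5.4
  Practicals 66 × 0.42 = 27.72
Sum = 61.9
61.9 is ≥ 61 and < 68 → D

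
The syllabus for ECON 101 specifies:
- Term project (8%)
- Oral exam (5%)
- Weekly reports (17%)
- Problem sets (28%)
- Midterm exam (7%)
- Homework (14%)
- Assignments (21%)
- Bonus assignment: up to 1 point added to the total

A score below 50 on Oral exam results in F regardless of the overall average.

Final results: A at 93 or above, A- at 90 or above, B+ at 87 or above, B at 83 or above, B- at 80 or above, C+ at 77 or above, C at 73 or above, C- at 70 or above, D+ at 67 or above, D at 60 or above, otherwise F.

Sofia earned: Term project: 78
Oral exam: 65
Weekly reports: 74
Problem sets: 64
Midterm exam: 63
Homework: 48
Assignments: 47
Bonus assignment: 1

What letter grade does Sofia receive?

D

Oral exam score 65 ≥ 50: minimum met.
Weighted total:
  Term project 78 × 0.08 = 6.24
  Oral exam 65 × 0.05 = 3.25
  Weekly reports 74 × 0.17 = 12.58
  Problem sets 64 × 0.28 = 17.92
  Midterm exam 63 × 0.07 = 4.41
  Homework 48 × 0.14 = 6.72
  Assignments 47 × 0.21 = 9.87
Sum = 60.99
Bonus assignment: 60.99 + 1 = 61.99
61.99 is ≥ 60 and < 67 → D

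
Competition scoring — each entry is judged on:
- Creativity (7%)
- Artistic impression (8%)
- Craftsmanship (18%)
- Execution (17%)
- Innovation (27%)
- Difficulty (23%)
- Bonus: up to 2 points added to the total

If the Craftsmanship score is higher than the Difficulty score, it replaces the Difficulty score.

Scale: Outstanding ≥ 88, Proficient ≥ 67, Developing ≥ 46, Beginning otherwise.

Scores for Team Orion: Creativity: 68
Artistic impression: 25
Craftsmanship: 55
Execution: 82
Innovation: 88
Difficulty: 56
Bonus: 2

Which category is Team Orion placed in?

Proficient

Craftsmanship (55) ≤ Difficulty (56), so Difficulty stays at 56.
Weighted total:
  Creativity 68 × 0.07 = 4.76
  Artistic impression 25 × 0.08 = 2
  Craftsmanship 55 × 0.18 = 9.9
  Execution 82 × 0.17 = 13.94
  Innovation 88 × 0.27 = 23.76
  Difficulty 56 × 0.23 = 12.88
Sum = 67.24
Bonus: 67.24 + 2 = 69.24
69.24 is ≥ 67 and < 88 → Proficient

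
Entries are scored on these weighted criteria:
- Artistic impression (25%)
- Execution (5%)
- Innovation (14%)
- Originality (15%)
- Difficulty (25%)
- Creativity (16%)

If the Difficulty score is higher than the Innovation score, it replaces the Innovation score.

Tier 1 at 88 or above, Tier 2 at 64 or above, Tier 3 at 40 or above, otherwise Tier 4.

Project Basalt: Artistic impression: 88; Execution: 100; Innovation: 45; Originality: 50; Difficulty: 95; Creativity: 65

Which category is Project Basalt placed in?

Tier 2

Difficulty (95) > Innovation (45), so Innovation counts as 95.
Weighted total:
  Artistic impression 88 × 0.25 = 22
  Execution 100 × 0.05 = 5
  Innovation 95 × 0.14 = 13.3
  Originality 50 × 0.15 = 7.5
  Difficulty 95 × 0.25 = 23.75
  Creativity 65 × 0.16 = 10.4
Sum = 81.95
81.95 is ≥ 64 and < 88 → Tier 2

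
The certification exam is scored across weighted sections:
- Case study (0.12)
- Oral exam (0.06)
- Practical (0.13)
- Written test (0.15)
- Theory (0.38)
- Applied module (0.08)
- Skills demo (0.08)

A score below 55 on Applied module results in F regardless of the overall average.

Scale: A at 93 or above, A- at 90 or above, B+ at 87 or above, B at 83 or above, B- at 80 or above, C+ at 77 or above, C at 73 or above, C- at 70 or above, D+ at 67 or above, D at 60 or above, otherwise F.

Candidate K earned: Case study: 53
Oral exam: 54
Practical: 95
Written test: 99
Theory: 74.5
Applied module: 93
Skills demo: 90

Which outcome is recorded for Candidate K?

Applied module score 93 ≥ 55: minimum met.
Weighted total:
  Case study 53 × 0.12 = 6.36
  Oral exam 54 × 0.06 = 3.24
  Practical 95 × 0.13 = 12.35
  Written test 99 × 0.15 = 14.85
  Theory 74.5 × 0.38 = 28.31
  Applied module 93 × 0.08 = 7.44
  Skills demo 90 × 0.08 = 7.2
Sum = 79.75
79.75 is ≥ 77 and < 80 → C+

C+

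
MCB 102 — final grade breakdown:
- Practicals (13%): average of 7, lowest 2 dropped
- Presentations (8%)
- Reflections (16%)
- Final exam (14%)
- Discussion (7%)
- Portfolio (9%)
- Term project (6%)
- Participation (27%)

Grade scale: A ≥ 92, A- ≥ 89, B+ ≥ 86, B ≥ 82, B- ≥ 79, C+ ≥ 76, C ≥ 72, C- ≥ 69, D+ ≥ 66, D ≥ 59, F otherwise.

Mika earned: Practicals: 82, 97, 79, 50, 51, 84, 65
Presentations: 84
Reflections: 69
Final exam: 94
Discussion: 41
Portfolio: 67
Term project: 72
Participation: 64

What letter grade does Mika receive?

C

Practicals: drop 50, 51 → average of remaining 5 = 407/5 = 81.4
Weighted total:
  Practicals 81.4 × 0.13 = 10.582
  Presentations 84 × 0.08 = 6.72
  Reflections 69 × 0.16 = 11.04
  Final exam 94 × 0.14 = 13.16
  Discussion 41 × 0.07 = 2.87
  Portfolio 67 × 0.09 = 6.03
  Term project 72 × 0.06 = 4.32
  Participation 64 × 0.27 = 17.28
Sum = 72.002
72.002 is ≥ 72 and < 76 → C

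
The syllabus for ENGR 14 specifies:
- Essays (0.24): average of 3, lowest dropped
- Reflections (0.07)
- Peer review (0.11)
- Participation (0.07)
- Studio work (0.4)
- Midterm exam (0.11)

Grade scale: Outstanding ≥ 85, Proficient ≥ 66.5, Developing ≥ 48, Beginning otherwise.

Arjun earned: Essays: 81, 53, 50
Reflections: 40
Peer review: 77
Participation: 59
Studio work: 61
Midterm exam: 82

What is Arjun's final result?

Essays: drop 50 → average of remaining 2 = 134/2 = 67
Weighted total:
  Essays 67 × 0.24 = 16.08
  Reflections 40 × 0.07 = 2.8
  Peer review 77 × 0.11 = 8.47
  Participation 59 × 0.07 = 4.13
  Studio work 61 × 0.4 = 24.4
  Midterm exam 82 × 0.11 = 9.02
Sum = 64.9
64.9 is ≥ 48 and < 66.5 → Developing

Developing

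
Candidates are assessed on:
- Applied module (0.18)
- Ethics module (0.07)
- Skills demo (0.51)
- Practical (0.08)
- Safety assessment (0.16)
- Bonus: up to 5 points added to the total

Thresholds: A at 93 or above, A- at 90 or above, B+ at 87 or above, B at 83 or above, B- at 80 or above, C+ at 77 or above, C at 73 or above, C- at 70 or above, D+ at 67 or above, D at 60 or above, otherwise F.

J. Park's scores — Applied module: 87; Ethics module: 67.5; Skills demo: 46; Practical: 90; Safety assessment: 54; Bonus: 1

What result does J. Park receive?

Weighted total:
  Applied module 87 × 0.18 = 15.66
  Ethics module 67.5 × 0.07 = 4.725
  Skills demo 46 × 0.51 = 23.46
  Practical 90 × 0.08 = 7.2
  Safety assessment 54 × 0.16 = 8.64
Sum = 59.685
Bonus: 59.685 + 1 = 60.685
60.685 is ≥ 60 and < 67 → D

D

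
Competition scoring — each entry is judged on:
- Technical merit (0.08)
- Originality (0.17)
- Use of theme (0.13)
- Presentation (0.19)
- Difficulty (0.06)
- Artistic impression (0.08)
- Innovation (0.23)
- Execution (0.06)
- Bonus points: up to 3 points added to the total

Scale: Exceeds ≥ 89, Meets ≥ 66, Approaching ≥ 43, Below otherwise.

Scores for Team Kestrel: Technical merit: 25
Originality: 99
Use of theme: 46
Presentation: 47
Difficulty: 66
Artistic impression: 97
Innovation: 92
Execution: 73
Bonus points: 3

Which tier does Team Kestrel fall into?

Weighted total:
  Technical merit 25 × 0.08 = 2
  Originality 99 × 0.17 = 16.83
  Use of theme 46 × 0.13 = 5.98
  Presentation 47 × 0.19 = 8.93
  Difficulty 66 × 0.06 = 3.96
  Artistic impression 97 × 0.08 = 7.76
  Innovation 92 × 0.23 = 21.16
  Execution 73 × 0.06 = 4.38
Sum = 71
Bonus points: 71 + 3 = 74
74 is ≥ 66 and < 89 → Meets

Meets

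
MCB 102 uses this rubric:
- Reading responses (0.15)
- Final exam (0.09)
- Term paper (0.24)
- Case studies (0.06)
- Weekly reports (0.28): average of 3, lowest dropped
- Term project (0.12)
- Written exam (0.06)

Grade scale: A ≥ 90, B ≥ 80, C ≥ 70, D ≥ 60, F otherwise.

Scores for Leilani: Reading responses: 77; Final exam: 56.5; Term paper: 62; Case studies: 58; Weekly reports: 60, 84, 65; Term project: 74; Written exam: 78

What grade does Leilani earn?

D

Weekly reports: drop 60 → average of remaining 2 = 149/2 = 74.5
Weighted total:
  Reading responses 77 × 0.15 = 11.55
  Final exam 56.5 × 0.09 = 5.085
  Term paper 62 × 0.24 = 14.88
  Case studies 58 × 0.06 = 3.48
  Weekly reports 74.5 × 0.28 = 20.86
  Term project 74 × 0.12 = 8.88
  Written exam 78 × 0.06 = 4.68
Sum = 69.415
69.415 is ≥ 60 and < 70 → D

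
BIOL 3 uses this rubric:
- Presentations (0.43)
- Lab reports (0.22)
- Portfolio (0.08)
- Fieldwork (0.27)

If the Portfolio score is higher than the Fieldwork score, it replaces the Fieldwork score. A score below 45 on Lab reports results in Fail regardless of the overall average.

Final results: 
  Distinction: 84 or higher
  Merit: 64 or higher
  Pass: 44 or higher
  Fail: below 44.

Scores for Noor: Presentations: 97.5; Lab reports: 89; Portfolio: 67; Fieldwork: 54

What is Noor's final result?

Portfolio (67) > Fieldwork (54), so Fieldwork counts as 67.
Lab reports score 89 ≥ 45: minimum met.
Weighted total:
  Presentations 97.5 × 0.43 = 41.925
  Lab reports 89 × 0.22 = 19.58
  Portfolio 67 × 0.08 = 5.36
  Fieldwork 67 × 0.27 = 18.09
Sum = 84.955
84.955 ≥ 84 → Distinction

Distinction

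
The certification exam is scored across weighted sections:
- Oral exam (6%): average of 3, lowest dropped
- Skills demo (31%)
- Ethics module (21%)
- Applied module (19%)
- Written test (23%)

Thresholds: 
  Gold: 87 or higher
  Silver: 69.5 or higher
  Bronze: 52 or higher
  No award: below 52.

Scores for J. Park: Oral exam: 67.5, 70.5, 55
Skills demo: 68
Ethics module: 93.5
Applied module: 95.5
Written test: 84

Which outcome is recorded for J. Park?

Oral exam: drop 55 → average of remaining 2 = 138/2 = 69
Weighted total:
  Oral exam 69 × 0.06 = 4.14
  Skills demo 68 × 0.31 = 21.08
  Ethics module 93.5 × 0.21 = 19.635
  Applied module 95.5 × 0.19 = 18.145
  Written test 84 × 0.23 = 19.32
Sum = 82.32
82.32 is ≥ 69.5 and < 87 → Silver

Silver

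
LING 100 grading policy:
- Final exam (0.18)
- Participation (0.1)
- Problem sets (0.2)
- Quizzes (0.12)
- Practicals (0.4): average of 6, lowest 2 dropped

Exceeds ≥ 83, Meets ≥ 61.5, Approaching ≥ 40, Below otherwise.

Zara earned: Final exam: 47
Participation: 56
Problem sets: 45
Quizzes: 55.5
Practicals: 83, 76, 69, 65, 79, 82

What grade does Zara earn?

Meets

Practicals: drop 65, 69 → average of remaining 4 = 320/4 = 80
Weighted total:
  Final exam 47 × 0.18 = 8.46
  Participation 56 × 0.1 = 5.6
  Problem sets 45 × 0.2 = 9
  Quizzes 55.5 × 0.12 = 6.66
  Practicals 80 × 0.4 = 32
Sum = 61.72
61.72 is ≥ 61.5 and < 83 → Meets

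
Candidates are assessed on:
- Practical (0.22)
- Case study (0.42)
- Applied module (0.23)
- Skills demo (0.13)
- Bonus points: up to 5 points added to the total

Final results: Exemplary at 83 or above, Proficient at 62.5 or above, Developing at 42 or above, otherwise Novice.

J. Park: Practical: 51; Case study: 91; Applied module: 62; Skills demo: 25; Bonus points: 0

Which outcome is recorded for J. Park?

Proficient

Weighted total:
  Practical 51 × 0.22 = 11.22
  Case study 91 × 0.42 = 38.22
  Applied module 62 × 0.23 = 14.26
  Skills demo 25 × 0.13 = 3.25
Sum = 66.95
Bonus points: 66.95 + 0 = 66.95
66.95 is ≥ 62.5 and < 83 → Proficient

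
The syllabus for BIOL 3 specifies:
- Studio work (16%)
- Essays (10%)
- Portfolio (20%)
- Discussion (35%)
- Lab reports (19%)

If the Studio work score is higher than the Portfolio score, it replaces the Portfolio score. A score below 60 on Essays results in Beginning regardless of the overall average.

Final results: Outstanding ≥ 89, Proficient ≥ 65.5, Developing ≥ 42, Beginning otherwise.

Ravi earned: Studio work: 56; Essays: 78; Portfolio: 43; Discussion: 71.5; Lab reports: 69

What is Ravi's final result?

Studio work (56) > Portfolio (43), so Portfolio counts as 56.
Essays score 78 ≥ 60: minimum met.
Weighted total:
  Studio work 56 × 0.16 = 8.96
  Essays 78 × 0.1 = 7.8
  Portfolio 56 × 0.2 = 11.2
  Discussion 71.5 × 0.35 = 25.025
  Lab reports 69 × 0.19 = 13.11
Sum = 66.095
66.095 is ≥ 65.5 and < 89 → Proficient

Proficient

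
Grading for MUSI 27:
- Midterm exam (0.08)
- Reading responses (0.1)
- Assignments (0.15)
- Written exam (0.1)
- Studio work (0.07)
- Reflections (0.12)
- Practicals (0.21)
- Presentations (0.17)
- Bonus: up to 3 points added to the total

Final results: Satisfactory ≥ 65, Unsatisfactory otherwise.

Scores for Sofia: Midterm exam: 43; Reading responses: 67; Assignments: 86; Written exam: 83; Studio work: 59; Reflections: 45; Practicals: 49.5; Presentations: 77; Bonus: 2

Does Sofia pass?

Satisfactory

Weighted total:
  Midterm exam 43 × 0.08 = 3.44
  Reading responses 67 × 0.1 = 6.7
  Assignments 86 × 0.15 = 12.9
  Written exam 83 × 0.1 = 8.3
  Studio work 59 × 0.07 = 4.13
  Reflections 45 × 0.12 = 5.4
  Practicals 49.5 × 0.21 = 10.395
  Presentations 77 × 0.17 = 13.09
Sum = 64.355
Bonus: 64.355 + 2 = 66.355
66.355 ≥ 65 → Satisfactory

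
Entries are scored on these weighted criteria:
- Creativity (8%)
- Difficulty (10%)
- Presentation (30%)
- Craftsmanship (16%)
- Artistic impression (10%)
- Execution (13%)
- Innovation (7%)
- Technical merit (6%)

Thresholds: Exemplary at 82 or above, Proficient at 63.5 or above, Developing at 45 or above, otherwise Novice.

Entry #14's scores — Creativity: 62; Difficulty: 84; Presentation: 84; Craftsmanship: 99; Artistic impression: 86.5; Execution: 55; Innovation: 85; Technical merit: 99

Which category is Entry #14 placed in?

Weighted total:
  Creativity 62 × 0.08 = 4.96
  Difficulty 84 × 0.1 = 8.4
  Presentation 84 × 0.3 = 25.2
  Craftsmanship 99 × 0.16 = 15.84
  Artistic impression 86.5 × 0.1 = 8.65
  Execution 55 × 0.13 = 7.15
  Innovation 85 × 0.07 = 5.95
  Technical merit 99 × 0.06 = 5.94
Sum = 82.09
82.09 ≥ 82 → Exemplary

Exemplary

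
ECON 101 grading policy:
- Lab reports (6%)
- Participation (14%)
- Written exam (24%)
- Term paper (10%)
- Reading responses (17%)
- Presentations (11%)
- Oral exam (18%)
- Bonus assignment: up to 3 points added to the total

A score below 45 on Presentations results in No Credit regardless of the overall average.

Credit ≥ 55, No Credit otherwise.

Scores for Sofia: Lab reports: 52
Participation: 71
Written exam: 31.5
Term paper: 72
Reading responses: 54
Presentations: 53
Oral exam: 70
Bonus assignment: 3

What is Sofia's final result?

Presentations score 53 ≥ 45: minimum met.
Weighted total:
  Lab reports 52 × 0.06 = 3.12
  Participation 71 × 0.14 = 9.94
  Written exam 31.5 × 0.24 = 7.56
  Term paper 72 × 0.1 = 7.2
  Reading responses 54 × 0.17 = 9.18
  Presentations 53 × 0.11 = 5.83
  Oral exam 70 × 0.18 = 12.6
Sum = 55.43
Bonus assignment: 55.43 + 3 = 58.43
58.43 ≥ 55 → Credit

Credit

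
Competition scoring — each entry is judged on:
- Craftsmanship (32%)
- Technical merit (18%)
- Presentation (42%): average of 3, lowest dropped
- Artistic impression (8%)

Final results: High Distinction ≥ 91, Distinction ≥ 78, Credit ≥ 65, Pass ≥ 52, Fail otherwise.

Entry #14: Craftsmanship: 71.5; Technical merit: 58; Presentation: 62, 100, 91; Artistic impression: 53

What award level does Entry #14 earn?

Presentation: drop 62 → average of remaining 2 = 191/2 = 95.5
Weighted total:
  Craftsmanship 71.5 × 0.32 = 22.88
  Technical merit 58 × 0.18 = 10.44
  Presentation 95.5 × 0.42 = 40.11
  Artistic impression 53 × 0.08 = 4.24
Sum = 77.67
77.67 is ≥ 65 and < 78 → Credit

Credit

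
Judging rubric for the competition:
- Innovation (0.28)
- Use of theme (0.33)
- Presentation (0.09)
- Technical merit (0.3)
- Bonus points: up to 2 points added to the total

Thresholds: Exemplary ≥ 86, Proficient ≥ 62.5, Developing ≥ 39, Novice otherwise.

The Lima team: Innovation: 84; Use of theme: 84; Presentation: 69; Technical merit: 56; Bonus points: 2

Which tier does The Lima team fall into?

Weighted total:
  Innovation 84 × 0.28 = 23.52
  Use of theme 84 × 0.33 = 27.72
  Presentation 69 × 0.09 = 6.21
  Technical merit 56 × 0.3 = 16.8
Sum = 74.25
Bonus points: 74.25 + 2 = 76.25
76.25 is ≥ 62.5 and < 86 → Proficient

Proficient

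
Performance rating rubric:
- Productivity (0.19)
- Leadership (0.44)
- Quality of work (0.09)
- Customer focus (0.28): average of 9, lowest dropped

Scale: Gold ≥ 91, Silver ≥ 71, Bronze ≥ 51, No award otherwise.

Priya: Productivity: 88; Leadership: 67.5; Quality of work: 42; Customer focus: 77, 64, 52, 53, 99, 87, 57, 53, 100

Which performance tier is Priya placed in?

Customer focus: drop 52 → average of remaining 8 = 590/8 = 73.75
Weighted total:
  Productivity 88 × 0.19 = 16.72
  Leadership 67.5 × 0.44 = 29.7
  Quality of work 42 × 0.09 = 3.78
  Customer focus 73.75 × 0.28 = 20.65
Sum = 70.85
70.85 is ≥ 51 and < 71 → Bronze

Bronze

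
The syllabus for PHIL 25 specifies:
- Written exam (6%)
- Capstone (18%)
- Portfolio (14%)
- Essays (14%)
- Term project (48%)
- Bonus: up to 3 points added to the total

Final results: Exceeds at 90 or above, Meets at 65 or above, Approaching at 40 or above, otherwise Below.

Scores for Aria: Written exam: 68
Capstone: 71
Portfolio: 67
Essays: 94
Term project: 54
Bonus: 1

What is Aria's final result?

Meets

Weighted total:
  Written exam 68 × 0.06 = 4.08
  Capstone 71 × 0.18 = 12.78
  Portfolio 67 × 0.14 = 9.38
  Essays 94 × 0.14 = 13.16
  Term project 54 × 0.48 = 25.92
Sum = 65.32
Bonus: 65.32 + 1 = 66.32
66.32 is ≥ 65 and < 90 → Meets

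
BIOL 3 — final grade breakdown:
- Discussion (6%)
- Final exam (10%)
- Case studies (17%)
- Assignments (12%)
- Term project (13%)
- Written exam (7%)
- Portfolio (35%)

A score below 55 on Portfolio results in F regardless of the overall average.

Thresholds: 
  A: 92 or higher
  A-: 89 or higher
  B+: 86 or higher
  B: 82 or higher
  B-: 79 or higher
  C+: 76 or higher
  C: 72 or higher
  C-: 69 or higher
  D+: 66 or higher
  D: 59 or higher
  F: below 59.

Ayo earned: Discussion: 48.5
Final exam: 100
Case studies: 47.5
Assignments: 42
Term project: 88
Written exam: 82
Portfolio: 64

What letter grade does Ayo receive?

Portfolio score 64 ≥ 55: minimum met.
Weighted total:
  Discussion 48.5 × 0.06 = 2.91
  Final exam 100 × 0.1 = 10
  Case studies 47.5 × 0.17 = 8.075
  Assignments 42 × 0.12 = 5.04
  Term project 88 × 0.13 = 11.44
  Written exam 82 × 0.07 = 5.74
  Portfolio 64 × 0.35 = 22.4
Sum = 65.605
65.605 is ≥ 59 and < 66 → D

D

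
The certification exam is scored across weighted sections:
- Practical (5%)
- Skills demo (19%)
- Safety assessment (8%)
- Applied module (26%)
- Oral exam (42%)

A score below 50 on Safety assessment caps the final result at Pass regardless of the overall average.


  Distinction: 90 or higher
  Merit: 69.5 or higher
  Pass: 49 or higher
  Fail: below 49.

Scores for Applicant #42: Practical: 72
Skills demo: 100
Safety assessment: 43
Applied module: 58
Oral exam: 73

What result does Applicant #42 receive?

Pass

Safety assessment score 43 < 50: minimum not met.
Weighted total:
  Practical 72 × 0.05 = 3.6
  Skills demo 100 × 0.19 = 19
  Safety assessment 43 × 0.08 = 3.44
  Applied module 58 × 0.26 = 15.08
  Oral exam 73 × 0.42 = 30.66
Sum = 71.78
71.78 would be Merit; cap at Pass applies → Pass.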